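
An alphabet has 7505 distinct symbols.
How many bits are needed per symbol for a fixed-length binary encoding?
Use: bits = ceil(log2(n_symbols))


log2(7505) = 12.8736
Bracket: 2^12 = 4096 < 7505 <= 2^13 = 8192
So ceil(log2(7505)) = 13

bits = ceil(log2(7505)) = ceil(12.8736) = 13 bits


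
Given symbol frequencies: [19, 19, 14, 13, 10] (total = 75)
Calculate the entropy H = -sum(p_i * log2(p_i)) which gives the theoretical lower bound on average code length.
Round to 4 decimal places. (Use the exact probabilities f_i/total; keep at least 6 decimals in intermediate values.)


Per-symbol terms -p_i * log2(p_i) with p_i = f_i/75:
  p = 19/75 = 0.253333: log2(p) = -1.980891, -p*log2(p) = 0.501826
  p = 19/75 = 0.253333: log2(p) = -1.980891, -p*log2(p) = 0.501826
  p = 14/75 = 0.186667: log2(p) = -2.421464, -p*log2(p) = 0.452007
  p = 13/75 = 0.173333: log2(p) = -2.528379, -p*log2(p) = 0.438252
  p = 10/75 = 0.133333: log2(p) = -2.906891, -p*log2(p) = 0.387585
H = 0.501826 + 0.501826 + 0.452007 + 0.438252 + 0.387585 = 2.281496

H = 2.2815 bits/symbol


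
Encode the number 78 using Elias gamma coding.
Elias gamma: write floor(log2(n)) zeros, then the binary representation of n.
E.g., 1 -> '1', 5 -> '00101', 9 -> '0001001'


num_bits = floor(log2(78)) + 1 = 7
leading_zeros = num_bits - 1 = 6
binary(78) = 1001110

Elias gamma(78) = '000000' + '1001110' = 0000001001110 (13 bits)


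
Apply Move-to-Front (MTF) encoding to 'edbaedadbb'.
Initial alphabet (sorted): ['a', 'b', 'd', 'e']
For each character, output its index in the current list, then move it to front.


MTF encoding:
'e': index 3 in ['a', 'b', 'd', 'e'] -> ['e', 'a', 'b', 'd']
'd': index 3 in ['e', 'a', 'b', 'd'] -> ['d', 'e', 'a', 'b']
'b': index 3 in ['d', 'e', 'a', 'b'] -> ['b', 'd', 'e', 'a']
'a': index 3 in ['b', 'd', 'e', 'a'] -> ['a', 'b', 'd', 'e']
'e': index 3 in ['a', 'b', 'd', 'e'] -> ['e', 'a', 'b', 'd']
'd': index 3 in ['e', 'a', 'b', 'd'] -> ['d', 'e', 'a', 'b']
'a': index 2 in ['d', 'e', 'a', 'b'] -> ['a', 'd', 'e', 'b']
'd': index 1 in ['a', 'd', 'e', 'b'] -> ['d', 'a', 'e', 'b']
'b': index 3 in ['d', 'a', 'e', 'b'] -> ['b', 'd', 'a', 'e']
'b': index 0 in ['b', 'd', 'a', 'e'] -> ['b', 'd', 'a', 'e']


Output: [3, 3, 3, 3, 3, 3, 2, 1, 3, 0]


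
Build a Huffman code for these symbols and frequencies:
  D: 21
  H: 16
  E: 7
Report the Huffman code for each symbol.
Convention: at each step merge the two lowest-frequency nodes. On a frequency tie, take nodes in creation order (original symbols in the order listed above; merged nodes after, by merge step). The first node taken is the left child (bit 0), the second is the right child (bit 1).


Huffman tree construction:
Step 1: Merge E(7) + H(16) = 23
Step 2: Merge D(21) + (E+H)(23) = 44
Read each symbol's code off the tree from the root (left child = 0, right child = 1).

Codes:
  D: 0 (length 1)
  H: 11 (length 2)
  E: 10 (length 2)
Average code length: 67/44 = 1.5227 bits/symbol


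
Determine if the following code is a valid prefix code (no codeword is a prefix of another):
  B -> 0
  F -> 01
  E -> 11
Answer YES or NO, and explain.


Checking each pair (does one codeword prefix another?):
  B='0' vs F='01': prefix -- VIOLATION

NO -- this is NOT a valid prefix code. B (0) is a prefix of F (01).


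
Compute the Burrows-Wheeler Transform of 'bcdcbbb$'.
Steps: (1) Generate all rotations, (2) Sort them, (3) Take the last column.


Rotations (sorted):
  0: $bcdcbbb -> last char: b
  1: b$bcdcbb -> last char: b
  2: bb$bcdcb -> last char: b
  3: bbb$bcdc -> last char: c
  4: bcdcbbb$ -> last char: $
  5: cbbb$bcd -> last char: d
  6: cdcbbb$b -> last char: b
  7: dcbbb$bc -> last char: c


BWT = bbbc$dbc


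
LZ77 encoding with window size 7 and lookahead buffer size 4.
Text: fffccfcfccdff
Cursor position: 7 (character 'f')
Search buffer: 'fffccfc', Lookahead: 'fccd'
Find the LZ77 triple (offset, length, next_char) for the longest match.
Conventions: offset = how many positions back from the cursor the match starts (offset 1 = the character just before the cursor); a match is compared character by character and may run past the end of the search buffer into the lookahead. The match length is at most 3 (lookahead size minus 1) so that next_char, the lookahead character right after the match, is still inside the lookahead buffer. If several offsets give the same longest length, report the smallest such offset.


Try each offset into the search buffer:
  offset=1 (pos 6, char 'c'): match length 0
  offset=2 (pos 5, char 'f'): match length 2
  offset=3 (pos 4, char 'c'): match length 0
  offset=4 (pos 3, char 'c'): match length 0
  offset=5 (pos 2, char 'f'): match length 3
  offset=6 (pos 1, char 'f'): match length 1
  offset=7 (pos 0, char 'f'): match length 1
Longest match has length 3 at offset 5.
next_char = character at position 7 + 3 = 10 -> 'd'

Best match: offset=5, length=3 (matching 'fcc' starting at position 2)
LZ77 triple: (5, 3, 'd')


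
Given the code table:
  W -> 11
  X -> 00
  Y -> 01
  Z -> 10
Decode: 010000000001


Decoding:
01 -> Y
00 -> X
00 -> X
00 -> X
00 -> X
01 -> Y


Result: YXXXXY


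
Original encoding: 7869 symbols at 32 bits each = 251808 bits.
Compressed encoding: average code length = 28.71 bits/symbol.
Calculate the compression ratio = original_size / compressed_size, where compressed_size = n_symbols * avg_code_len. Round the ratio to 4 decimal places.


original_size = n_symbols * orig_bits = 7869 * 32 = 251808 bits
compressed_size = n_symbols * avg_code_len = 7869 * 28.71 = 225918.99 bits
ratio = original_size / compressed_size = 251808 / 225918.99 = 1.1146

Compression ratio = 1.1146


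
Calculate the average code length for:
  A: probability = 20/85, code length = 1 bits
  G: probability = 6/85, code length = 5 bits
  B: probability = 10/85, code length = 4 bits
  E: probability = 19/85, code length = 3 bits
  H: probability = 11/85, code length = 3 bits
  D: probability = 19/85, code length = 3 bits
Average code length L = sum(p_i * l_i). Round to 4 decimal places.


Weighted contributions p_i * l_i:
  A: (20/85) * 1 = 20/85
  G: (6/85) * 5 = 30/85
  B: (10/85) * 4 = 40/85
  E: (19/85) * 3 = 57/85
  H: (11/85) * 3 = 33/85
  D: (19/85) * 3 = 57/85
Sum = (20 + 30 + 40 + 57 + 33 + 57)/85 = 237/85

L = 237/85 = 2.7882 bits/symbol


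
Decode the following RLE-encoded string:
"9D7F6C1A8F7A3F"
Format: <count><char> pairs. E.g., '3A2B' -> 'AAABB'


Expanding each <count><char> pair:
  9D -> 'DDDDDDDDD'
  7F -> 'FFFFFFF'
  6C -> 'CCCCCC'
  1A -> 'A'
  8F -> 'FFFFFFFF'
  7A -> 'AAAAAAA'
  3F -> 'FFF'

Decoded = DDDDDDDDDFFFFFFFCCCCCCAFFFFFFFFAAAAAAAFFF


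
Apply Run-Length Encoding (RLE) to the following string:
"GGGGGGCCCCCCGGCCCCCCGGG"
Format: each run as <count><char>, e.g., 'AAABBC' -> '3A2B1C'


Scanning runs left to right:
  i=0: run of 'G' x 6 -> '6G'
  i=6: run of 'C' x 6 -> '6C'
  i=12: run of 'G' x 2 -> '2G'
  i=14: run of 'C' x 6 -> '6C'
  i=20: run of 'G' x 3 -> '3G'

RLE = 6G6C2G6C3G


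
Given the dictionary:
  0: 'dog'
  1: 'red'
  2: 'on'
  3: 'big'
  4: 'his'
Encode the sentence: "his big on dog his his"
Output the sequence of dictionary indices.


Look up each word in the dictionary:
  'his' -> 4
  'big' -> 3
  'on' -> 2
  'dog' -> 0
  'his' -> 4
  'his' -> 4

Encoded: [4, 3, 2, 0, 4, 4]


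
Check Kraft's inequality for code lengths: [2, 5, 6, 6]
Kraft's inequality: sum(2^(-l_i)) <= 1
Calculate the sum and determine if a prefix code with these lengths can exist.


Sum = 2^(-2) + 2^(-5) + 2^(-6) + 2^(-6)
    = 0.25 + 0.03125 + 0.015625 + 0.015625
    = 20/64 = 0.3125
Since 0.3125 <= 1, Kraft's inequality IS satisfied.
A prefix code with these lengths CAN exist.

Kraft sum = 0.3125. Satisfied.


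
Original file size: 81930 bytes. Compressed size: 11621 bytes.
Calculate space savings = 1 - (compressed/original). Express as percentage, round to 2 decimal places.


ratio = compressed/original = 11621/81930 = 0.141841
savings = 1 - ratio = 1 - 0.141841 = 0.858159
as a percentage: 0.858159 * 100 = 85.82%

Space savings = 1 - 11621/81930 = 85.82%


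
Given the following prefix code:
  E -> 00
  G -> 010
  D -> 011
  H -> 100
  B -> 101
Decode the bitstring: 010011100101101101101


Decoding step by step:
Bits 010 -> G
Bits 011 -> D
Bits 100 -> H
Bits 101 -> B
Bits 101 -> B
Bits 101 -> B
Bits 101 -> B


Decoded message: GDHBBBB


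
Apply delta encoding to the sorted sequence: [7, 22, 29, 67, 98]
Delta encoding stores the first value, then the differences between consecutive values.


First value: 7
Deltas:
  22 - 7 = 15
  29 - 22 = 7
  67 - 29 = 38
  98 - 67 = 31


Delta encoded: [7, 15, 7, 38, 31]


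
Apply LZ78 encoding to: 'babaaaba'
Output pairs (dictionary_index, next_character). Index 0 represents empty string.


LZ78 encoding steps:
Dictionary: {0: ''}
Step 1: w='' (idx 0), next='b' -> output (0, 'b'), add 'b' as idx 1
Step 2: w='' (idx 0), next='a' -> output (0, 'a'), add 'a' as idx 2
Step 3: w='b' (idx 1), next='a' -> output (1, 'a'), add 'ba' as idx 3
Step 4: w='a' (idx 2), next='a' -> output (2, 'a'), add 'aa' as idx 4
Step 5: w='ba' (idx 3), end of input -> output (3, '')


Encoded: [(0, 'b'), (0, 'a'), (1, 'a'), (2, 'a'), (3, '')]


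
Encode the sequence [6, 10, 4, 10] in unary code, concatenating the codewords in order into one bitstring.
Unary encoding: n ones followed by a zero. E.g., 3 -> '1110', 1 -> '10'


Encode each number as n ones followed by a terminating 0:
  6 -> 1111110 (7 bits)
  10 -> 11111111110 (11 bits)
  4 -> 11110 (5 bits)
  10 -> 11111111110 (11 bits)
Total length = 7 + 11 + 5 + 11 = 34 bits.

Unary([6, 10, 4, 10]) = 1111110111111111101111011111111110 (34 bits)


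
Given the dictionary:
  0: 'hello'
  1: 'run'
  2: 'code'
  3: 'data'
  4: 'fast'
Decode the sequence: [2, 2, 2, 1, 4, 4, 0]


Look up each index in the dictionary:
  2 -> 'code'
  2 -> 'code'
  2 -> 'code'
  1 -> 'run'
  4 -> 'fast'
  4 -> 'fast'
  0 -> 'hello'

Decoded: "code code code run fast fast hello"


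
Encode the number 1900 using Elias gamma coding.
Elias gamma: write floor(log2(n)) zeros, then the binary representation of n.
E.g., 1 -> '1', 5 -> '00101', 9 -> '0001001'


num_bits = floor(log2(1900)) + 1 = 11
leading_zeros = num_bits - 1 = 10
binary(1900) = 11101101100

Elias gamma(1900) = '0000000000' + '11101101100' = 000000000011101101100 (21 bits)


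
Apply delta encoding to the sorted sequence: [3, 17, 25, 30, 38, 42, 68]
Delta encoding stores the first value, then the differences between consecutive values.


First value: 3
Deltas:
  17 - 3 = 14
  25 - 17 = 8
  30 - 25 = 5
  38 - 30 = 8
  42 - 38 = 4
  68 - 42 = 26


Delta encoded: [3, 14, 8, 5, 8, 4, 26]


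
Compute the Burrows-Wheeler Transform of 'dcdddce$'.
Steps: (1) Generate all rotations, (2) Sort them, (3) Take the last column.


Rotations (sorted):
  0: $dcdddce -> last char: e
  1: cdddce$d -> last char: d
  2: ce$dcddd -> last char: d
  3: dcdddce$ -> last char: $
  4: dce$dcdd -> last char: d
  5: ddce$dcd -> last char: d
  6: dddce$dc -> last char: c
  7: e$dcdddc -> last char: c


BWT = edd$ddcc


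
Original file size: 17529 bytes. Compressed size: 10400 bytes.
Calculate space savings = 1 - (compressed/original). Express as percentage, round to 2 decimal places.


ratio = compressed/original = 10400/17529 = 0.593303
savings = 1 - ratio = 1 - 0.593303 = 0.406697
as a percentage: 0.406697 * 100 = 40.67%

Space savings = 1 - 10400/17529 = 40.67%


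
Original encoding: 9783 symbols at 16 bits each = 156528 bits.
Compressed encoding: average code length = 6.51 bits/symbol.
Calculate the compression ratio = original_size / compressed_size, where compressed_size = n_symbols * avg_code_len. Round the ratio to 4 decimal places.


original_size = n_symbols * orig_bits = 9783 * 16 = 156528 bits
compressed_size = n_symbols * avg_code_len = 9783 * 6.51 = 63687.33 bits
ratio = original_size / compressed_size = 156528 / 63687.33 = 2.4578

Compression ratio = 2.4578


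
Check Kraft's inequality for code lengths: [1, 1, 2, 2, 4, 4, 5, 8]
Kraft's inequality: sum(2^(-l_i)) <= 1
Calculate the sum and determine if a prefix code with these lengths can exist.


Sum = 2^(-1) + 2^(-1) + 2^(-2) + 2^(-2) + 2^(-4) + 2^(-4) + 2^(-5) + 2^(-8)
    = 0.5 + 0.5 + 0.25 + 0.25 + 0.0625 + 0.0625 + 0.03125 + 0.00390625
    = 425/256 = 1.66015625
Since 1.66015625 > 1, Kraft's inequality is NOT satisfied.
A prefix code with these lengths CANNOT exist.

Kraft sum = 1.66015625. Not satisfied.


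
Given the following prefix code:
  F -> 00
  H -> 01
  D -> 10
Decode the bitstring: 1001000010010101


Decoding step by step:
Bits 10 -> D
Bits 01 -> H
Bits 00 -> F
Bits 00 -> F
Bits 10 -> D
Bits 01 -> H
Bits 01 -> H
Bits 01 -> H


Decoded message: DHFFDHHH


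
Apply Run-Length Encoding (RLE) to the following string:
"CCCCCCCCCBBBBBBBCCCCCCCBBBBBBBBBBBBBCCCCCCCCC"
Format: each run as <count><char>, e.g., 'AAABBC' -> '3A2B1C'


Scanning runs left to right:
  i=0: run of 'C' x 9 -> '9C'
  i=9: run of 'B' x 7 -> '7B'
  i=16: run of 'C' x 7 -> '7C'
  i=23: run of 'B' x 13 -> '13B'
  i=36: run of 'C' x 9 -> '9C'

RLE = 9C7B7C13B9C


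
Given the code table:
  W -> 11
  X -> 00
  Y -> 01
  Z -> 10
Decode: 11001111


Decoding:
11 -> W
00 -> X
11 -> W
11 -> W


Result: WXWW


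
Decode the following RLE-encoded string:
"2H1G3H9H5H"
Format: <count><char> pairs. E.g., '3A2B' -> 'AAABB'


Expanding each <count><char> pair:
  2H -> 'HH'
  1G -> 'G'
  3H -> 'HHH'
  9H -> 'HHHHHHHHH'
  5H -> 'HHHHH'

Decoded = HHGHHHHHHHHHHHHHHHHH


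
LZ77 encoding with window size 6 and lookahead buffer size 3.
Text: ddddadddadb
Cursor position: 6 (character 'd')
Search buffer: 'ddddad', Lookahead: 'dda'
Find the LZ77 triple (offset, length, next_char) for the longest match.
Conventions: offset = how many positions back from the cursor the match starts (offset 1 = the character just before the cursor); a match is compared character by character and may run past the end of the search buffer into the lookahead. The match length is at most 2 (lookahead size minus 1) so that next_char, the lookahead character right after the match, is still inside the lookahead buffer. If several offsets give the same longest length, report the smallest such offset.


Try each offset into the search buffer:
  offset=1 (pos 5, char 'd'): match length 2
  offset=2 (pos 4, char 'a'): match length 0
  offset=3 (pos 3, char 'd'): match length 1
  offset=4 (pos 2, char 'd'): match length 2
  offset=5 (pos 1, char 'd'): match length 2
  offset=6 (pos 0, char 'd'): match length 2
Longest match has length 2, found at offsets 1, 4, 5, 6; take the smallest, offset 1.
next_char = character at position 6 + 2 = 8 -> 'a'

Best match: offset=1, length=2 (matching 'dd' starting at position 5)
LZ77 triple: (1, 2, 'a')


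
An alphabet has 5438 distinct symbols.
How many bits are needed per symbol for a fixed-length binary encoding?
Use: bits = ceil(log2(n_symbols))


log2(5438) = 12.4089
Bracket: 2^12 = 4096 < 5438 <= 2^13 = 8192
So ceil(log2(5438)) = 13

bits = ceil(log2(5438)) = ceil(12.4089) = 13 bits


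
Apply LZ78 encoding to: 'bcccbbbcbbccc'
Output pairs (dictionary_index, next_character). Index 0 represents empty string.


LZ78 encoding steps:
Dictionary: {0: ''}
Step 1: w='' (idx 0), next='b' -> output (0, 'b'), add 'b' as idx 1
Step 2: w='' (idx 0), next='c' -> output (0, 'c'), add 'c' as idx 2
Step 3: w='c' (idx 2), next='c' -> output (2, 'c'), add 'cc' as idx 3
Step 4: w='b' (idx 1), next='b' -> output (1, 'b'), add 'bb' as idx 4
Step 5: w='b' (idx 1), next='c' -> output (1, 'c'), add 'bc' as idx 5
Step 6: w='bb' (idx 4), next='c' -> output (4, 'c'), add 'bbc' as idx 6
Step 7: w='cc' (idx 3), end of input -> output (3, '')


Encoded: [(0, 'b'), (0, 'c'), (2, 'c'), (1, 'b'), (1, 'c'), (4, 'c'), (3, '')]


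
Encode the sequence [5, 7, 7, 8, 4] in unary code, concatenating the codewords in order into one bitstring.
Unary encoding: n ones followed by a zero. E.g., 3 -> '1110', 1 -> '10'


Encode each number as n ones followed by a terminating 0:
  5 -> 111110 (6 bits)
  7 -> 11111110 (8 bits)
  7 -> 11111110 (8 bits)
  8 -> 111111110 (9 bits)
  4 -> 11110 (5 bits)
Total length = 6 + 8 + 8 + 9 + 5 = 36 bits.

Unary([5, 7, 7, 8, 4]) = 111110111111101111111011111111011110 (36 bits)


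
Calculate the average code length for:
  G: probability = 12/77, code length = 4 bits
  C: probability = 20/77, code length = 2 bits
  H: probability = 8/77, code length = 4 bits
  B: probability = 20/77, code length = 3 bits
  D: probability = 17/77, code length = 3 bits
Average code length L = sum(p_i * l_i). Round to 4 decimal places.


Weighted contributions p_i * l_i:
  G: (12/77) * 4 = 48/77
  C: (20/77) * 2 = 40/77
  H: (8/77) * 4 = 32/77
  B: (20/77) * 3 = 60/77
  D: (17/77) * 3 = 51/77
Sum = (48 + 40 + 32 + 60 + 51)/77 = 231/77

L = 231/77 = 3.0000 bits/symbol


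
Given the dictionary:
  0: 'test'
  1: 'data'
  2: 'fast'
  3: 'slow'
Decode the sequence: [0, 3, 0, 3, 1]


Look up each index in the dictionary:
  0 -> 'test'
  3 -> 'slow'
  0 -> 'test'
  3 -> 'slow'
  1 -> 'data'

Decoded: "test slow test slow data"


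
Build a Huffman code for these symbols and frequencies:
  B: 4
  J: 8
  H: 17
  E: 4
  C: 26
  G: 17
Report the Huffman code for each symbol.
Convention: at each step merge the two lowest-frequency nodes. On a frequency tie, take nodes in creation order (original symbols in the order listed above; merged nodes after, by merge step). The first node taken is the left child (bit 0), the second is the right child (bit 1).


Huffman tree construction:
Step 1: Merge B(4) + E(4) = 8
Step 2: Merge J(8) + (B+E)(8) = 16
Step 3: Merge (J+(B+E))(16) + H(17) = 33
Step 4: Merge G(17) + C(26) = 43
Step 5: Merge ((J+(B+E))+H)(33) + (G+C)(43) = 76
Read each symbol's code off the tree from the root (left child = 0, right child = 1).

Codes:
  B: 0010 (length 4)
  J: 000 (length 3)
  H: 01 (length 2)
  E: 0011 (length 4)
  C: 11 (length 2)
  G: 10 (length 2)
Average code length: 176/76 = 2.3158 bits/symbol


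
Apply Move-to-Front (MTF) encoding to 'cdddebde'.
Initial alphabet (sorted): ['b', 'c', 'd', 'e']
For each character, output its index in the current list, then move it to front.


MTF encoding:
'c': index 1 in ['b', 'c', 'd', 'e'] -> ['c', 'b', 'd', 'e']
'd': index 2 in ['c', 'b', 'd', 'e'] -> ['d', 'c', 'b', 'e']
'd': index 0 in ['d', 'c', 'b', 'e'] -> ['d', 'c', 'b', 'e']
'd': index 0 in ['d', 'c', 'b', 'e'] -> ['d', 'c', 'b', 'e']
'e': index 3 in ['d', 'c', 'b', 'e'] -> ['e', 'd', 'c', 'b']
'b': index 3 in ['e', 'd', 'c', 'b'] -> ['b', 'e', 'd', 'c']
'd': index 2 in ['b', 'e', 'd', 'c'] -> ['d', 'b', 'e', 'c']
'e': index 2 in ['d', 'b', 'e', 'c'] -> ['e', 'd', 'b', 'c']


Output: [1, 2, 0, 0, 3, 3, 2, 2]


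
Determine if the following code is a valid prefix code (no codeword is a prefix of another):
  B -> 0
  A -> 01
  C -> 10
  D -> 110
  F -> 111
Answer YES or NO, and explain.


Checking each pair (does one codeword prefix another?):
  B='0' vs A='01': prefix -- VIOLATION

NO -- this is NOT a valid prefix code. B (0) is a prefix of A (01).


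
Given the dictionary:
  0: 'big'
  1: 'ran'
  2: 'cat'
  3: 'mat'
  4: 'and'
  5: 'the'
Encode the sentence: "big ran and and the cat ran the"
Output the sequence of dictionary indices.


Look up each word in the dictionary:
  'big' -> 0
  'ran' -> 1
  'and' -> 4
  'and' -> 4
  'the' -> 5
  'cat' -> 2
  'ran' -> 1
  'the' -> 5

Encoded: [0, 1, 4, 4, 5, 2, 1, 5]


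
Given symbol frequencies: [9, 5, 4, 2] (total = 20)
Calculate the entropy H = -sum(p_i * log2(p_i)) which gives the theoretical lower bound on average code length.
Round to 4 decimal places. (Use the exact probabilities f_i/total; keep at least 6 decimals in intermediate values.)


Per-symbol terms -p_i * log2(p_i) with p_i = f_i/20:
  p = 9/20 = 0.450000: log2(p) = -1.152003, -p*log2(p) = 0.518401
  p = 5/20 = 0.250000: log2(p) = -2.000000, -p*log2(p) = 0.500000
  p = 4/20 = 0.200000: log2(p) = -2.321928, -p*log2(p) = 0.464386
  p = 2/20 = 0.100000: log2(p) = -3.321928, -p*log2(p) = 0.332193
H = 0.518401 + 0.500000 + 0.464386 + 0.332193 = 1.814980

H = 1.815 bits/symbol


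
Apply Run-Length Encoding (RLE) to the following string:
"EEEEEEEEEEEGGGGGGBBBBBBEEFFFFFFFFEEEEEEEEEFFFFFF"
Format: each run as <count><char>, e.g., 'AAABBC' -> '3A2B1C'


Scanning runs left to right:
  i=0: run of 'E' x 11 -> '11E'
  i=11: run of 'G' x 6 -> '6G'
  i=17: run of 'B' x 6 -> '6B'
  i=23: run of 'E' x 2 -> '2E'
  i=25: run of 'F' x 8 -> '8F'
  i=33: run of 'E' x 9 -> '9E'
  i=42: run of 'F' x 6 -> '6F'

RLE = 11E6G6B2E8F9E6F


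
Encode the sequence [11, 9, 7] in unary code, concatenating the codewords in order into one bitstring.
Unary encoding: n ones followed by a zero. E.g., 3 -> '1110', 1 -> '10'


Encode each number as n ones followed by a terminating 0:
  11 -> 111111111110 (12 bits)
  9 -> 1111111110 (10 bits)
  7 -> 11111110 (8 bits)
Total length = 12 + 10 + 8 = 30 bits.

Unary([11, 9, 7]) = 111111111110111111111011111110 (30 bits)


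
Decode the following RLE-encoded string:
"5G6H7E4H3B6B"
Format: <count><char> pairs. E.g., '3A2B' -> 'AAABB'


Expanding each <count><char> pair:
  5G -> 'GGGGG'
  6H -> 'HHHHHH'
  7E -> 'EEEEEEE'
  4H -> 'HHHH'
  3B -> 'BBB'
  6B -> 'BBBBBB'

Decoded = GGGGGHHHHHHEEEEEEEHHHHBBBBBBBBB


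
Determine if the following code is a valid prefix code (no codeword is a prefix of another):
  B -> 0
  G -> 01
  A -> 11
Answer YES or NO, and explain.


Checking each pair (does one codeword prefix another?):
  B='0' vs G='01': prefix -- VIOLATION

NO -- this is NOT a valid prefix code. B (0) is a prefix of G (01).


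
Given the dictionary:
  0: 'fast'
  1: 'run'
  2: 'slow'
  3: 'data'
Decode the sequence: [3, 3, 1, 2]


Look up each index in the dictionary:
  3 -> 'data'
  3 -> 'data'
  1 -> 'run'
  2 -> 'slow'

Decoded: "data data run slow"


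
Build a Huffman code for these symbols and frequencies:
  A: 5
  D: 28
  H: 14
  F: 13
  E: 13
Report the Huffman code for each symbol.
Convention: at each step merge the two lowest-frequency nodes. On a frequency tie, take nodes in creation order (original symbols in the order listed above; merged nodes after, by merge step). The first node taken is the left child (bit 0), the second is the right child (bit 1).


Huffman tree construction:
Step 1: Merge A(5) + F(13) = 18
Step 2: Merge E(13) + H(14) = 27
Step 3: Merge (A+F)(18) + (E+H)(27) = 45
Step 4: Merge D(28) + ((A+F)+(E+H))(45) = 73
Read each symbol's code off the tree from the root (left child = 0, right child = 1).

Codes:
  A: 100 (length 3)
  D: 0 (length 1)
  H: 111 (length 3)
  F: 101 (length 3)
  E: 110 (length 3)
Average code length: 163/73 = 2.2329 bits/symbol


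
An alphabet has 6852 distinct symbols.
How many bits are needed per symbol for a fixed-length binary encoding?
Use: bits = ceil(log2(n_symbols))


log2(6852) = 12.7423
Bracket: 2^12 = 4096 < 6852 <= 2^13 = 8192
So ceil(log2(6852)) = 13

bits = ceil(log2(6852)) = ceil(12.7423) = 13 bits


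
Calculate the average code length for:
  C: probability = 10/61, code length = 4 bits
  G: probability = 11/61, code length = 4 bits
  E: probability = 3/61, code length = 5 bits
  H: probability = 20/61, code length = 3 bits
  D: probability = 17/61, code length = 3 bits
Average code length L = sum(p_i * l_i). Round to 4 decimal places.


Weighted contributions p_i * l_i:
  C: (10/61) * 4 = 40/61
  G: (11/61) * 4 = 44/61
  E: (3/61) * 5 = 15/61
  H: (20/61) * 3 = 60/61
  D: (17/61) * 3 = 51/61
Sum = (40 + 44 + 15 + 60 + 51)/61 = 210/61

L = 210/61 = 3.4426 bits/symbol


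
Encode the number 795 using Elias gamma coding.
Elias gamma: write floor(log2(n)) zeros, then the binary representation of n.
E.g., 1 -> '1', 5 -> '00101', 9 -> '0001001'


num_bits = floor(log2(795)) + 1 = 10
leading_zeros = num_bits - 1 = 9
binary(795) = 1100011011

Elias gamma(795) = '000000000' + '1100011011' = 0000000001100011011 (19 bits)


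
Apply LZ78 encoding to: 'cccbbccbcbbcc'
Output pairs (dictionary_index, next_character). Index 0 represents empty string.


LZ78 encoding steps:
Dictionary: {0: ''}
Step 1: w='' (idx 0), next='c' -> output (0, 'c'), add 'c' as idx 1
Step 2: w='c' (idx 1), next='c' -> output (1, 'c'), add 'cc' as idx 2
Step 3: w='' (idx 0), next='b' -> output (0, 'b'), add 'b' as idx 3
Step 4: w='b' (idx 3), next='c' -> output (3, 'c'), add 'bc' as idx 4
Step 5: w='c' (idx 1), next='b' -> output (1, 'b'), add 'cb' as idx 5
Step 6: w='cb' (idx 5), next='b' -> output (5, 'b'), add 'cbb' as idx 6
Step 7: w='cc' (idx 2), end of input -> output (2, '')


Encoded: [(0, 'c'), (1, 'c'), (0, 'b'), (3, 'c'), (1, 'b'), (5, 'b'), (2, '')]


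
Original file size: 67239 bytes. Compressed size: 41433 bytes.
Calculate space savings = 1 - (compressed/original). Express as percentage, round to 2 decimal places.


ratio = compressed/original = 41433/67239 = 0.616205
savings = 1 - ratio = 1 - 0.616205 = 0.383795
as a percentage: 0.383795 * 100 = 38.38%

Space savings = 1 - 41433/67239 = 38.38%


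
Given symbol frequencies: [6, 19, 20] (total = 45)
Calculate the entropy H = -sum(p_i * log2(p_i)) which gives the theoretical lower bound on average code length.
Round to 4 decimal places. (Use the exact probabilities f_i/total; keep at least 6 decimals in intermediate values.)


Per-symbol terms -p_i * log2(p_i) with p_i = f_i/45:
  p = 6/45 = 0.133333: log2(p) = -2.906891, -p*log2(p) = 0.387585
  p = 19/45 = 0.422222: log2(p) = -1.243926, -p*log2(p) = 0.525213
  p = 20/45 = 0.444444: log2(p) = -1.169925, -p*log2(p) = 0.519967
H = 0.387585 + 0.525213 + 0.519967 = 1.432765

H = 1.4328 bits/symbol


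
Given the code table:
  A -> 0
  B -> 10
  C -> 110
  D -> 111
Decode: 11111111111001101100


Decoding:
111 -> D
111 -> D
111 -> D
110 -> C
0 -> A
110 -> C
110 -> C
0 -> A


Result: DDDCACCA


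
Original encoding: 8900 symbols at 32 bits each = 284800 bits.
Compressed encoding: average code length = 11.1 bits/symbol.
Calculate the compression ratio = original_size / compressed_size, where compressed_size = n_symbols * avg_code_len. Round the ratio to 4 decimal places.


original_size = n_symbols * orig_bits = 8900 * 32 = 284800 bits
compressed_size = n_symbols * avg_code_len = 8900 * 11.1 = 98790.0 bits
ratio = original_size / compressed_size = 284800 / 98790.0 = 2.8829

Compression ratio = 2.8829


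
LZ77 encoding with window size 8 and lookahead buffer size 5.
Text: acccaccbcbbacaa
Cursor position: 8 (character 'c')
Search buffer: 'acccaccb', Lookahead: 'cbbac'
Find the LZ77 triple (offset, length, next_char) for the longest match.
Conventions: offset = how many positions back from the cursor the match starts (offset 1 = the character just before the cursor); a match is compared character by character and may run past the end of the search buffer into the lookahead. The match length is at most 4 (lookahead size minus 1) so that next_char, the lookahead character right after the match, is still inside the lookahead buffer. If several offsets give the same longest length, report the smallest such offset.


Try each offset into the search buffer:
  offset=1 (pos 7, char 'b'): match length 0
  offset=2 (pos 6, char 'c'): match length 2
  offset=3 (pos 5, char 'c'): match length 1
  offset=4 (pos 4, char 'a'): match length 0
  offset=5 (pos 3, char 'c'): match length 1
  offset=6 (pos 2, char 'c'): match length 1
  offset=7 (pos 1, char 'c'): match length 1
  offset=8 (pos 0, char 'a'): match length 0
Longest match has length 2 at offset 2.
next_char = character at position 8 + 2 = 10 -> 'b'

Best match: offset=2, length=2 (matching 'cb' starting at position 6)
LZ77 triple: (2, 2, 'b')


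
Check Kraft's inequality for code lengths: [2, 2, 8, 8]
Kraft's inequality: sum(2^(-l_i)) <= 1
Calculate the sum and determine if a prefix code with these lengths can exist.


Sum = 2^(-2) + 2^(-2) + 2^(-8) + 2^(-8)
    = 0.25 + 0.25 + 0.00390625 + 0.00390625
    = 130/256 = 0.5078125
Since 0.5078125 <= 1, Kraft's inequality IS satisfied.
A prefix code with these lengths CAN exist.

Kraft sum = 0.5078125. Satisfied.


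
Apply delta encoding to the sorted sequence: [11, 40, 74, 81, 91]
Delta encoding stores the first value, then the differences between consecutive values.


First value: 11
Deltas:
  40 - 11 = 29
  74 - 40 = 34
  81 - 74 = 7
  91 - 81 = 10


Delta encoded: [11, 29, 34, 7, 10]


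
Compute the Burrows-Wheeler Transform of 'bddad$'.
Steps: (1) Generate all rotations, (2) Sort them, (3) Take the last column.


Rotations (sorted):
  0: $bddad -> last char: d
  1: ad$bdd -> last char: d
  2: bddad$ -> last char: $
  3: d$bdda -> last char: a
  4: dad$bd -> last char: d
  5: ddad$b -> last char: b


BWT = dd$adb


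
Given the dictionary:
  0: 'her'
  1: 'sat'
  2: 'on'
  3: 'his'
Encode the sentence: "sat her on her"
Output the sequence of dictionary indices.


Look up each word in the dictionary:
  'sat' -> 1
  'her' -> 0
  'on' -> 2
  'her' -> 0

Encoded: [1, 0, 2, 0]


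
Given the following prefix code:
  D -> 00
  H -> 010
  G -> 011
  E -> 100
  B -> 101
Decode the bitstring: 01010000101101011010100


Decoding step by step:
Bits 010 -> H
Bits 100 -> E
Bits 00 -> D
Bits 101 -> B
Bits 101 -> B
Bits 011 -> G
Bits 010 -> H
Bits 100 -> E


Decoded message: HEDBBGHE


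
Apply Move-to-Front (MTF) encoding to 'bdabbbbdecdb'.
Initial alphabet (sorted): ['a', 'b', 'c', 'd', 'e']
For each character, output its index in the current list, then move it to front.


MTF encoding:
'b': index 1 in ['a', 'b', 'c', 'd', 'e'] -> ['b', 'a', 'c', 'd', 'e']
'd': index 3 in ['b', 'a', 'c', 'd', 'e'] -> ['d', 'b', 'a', 'c', 'e']
'a': index 2 in ['d', 'b', 'a', 'c', 'e'] -> ['a', 'd', 'b', 'c', 'e']
'b': index 2 in ['a', 'd', 'b', 'c', 'e'] -> ['b', 'a', 'd', 'c', 'e']
'b': index 0 in ['b', 'a', 'd', 'c', 'e'] -> ['b', 'a', 'd', 'c', 'e']
'b': index 0 in ['b', 'a', 'd', 'c', 'e'] -> ['b', 'a', 'd', 'c', 'e']
'b': index 0 in ['b', 'a', 'd', 'c', 'e'] -> ['b', 'a', 'd', 'c', 'e']
'd': index 2 in ['b', 'a', 'd', 'c', 'e'] -> ['d', 'b', 'a', 'c', 'e']
'e': index 4 in ['d', 'b', 'a', 'c', 'e'] -> ['e', 'd', 'b', 'a', 'c']
'c': index 4 in ['e', 'd', 'b', 'a', 'c'] -> ['c', 'e', 'd', 'b', 'a']
'd': index 2 in ['c', 'e', 'd', 'b', 'a'] -> ['d', 'c', 'e', 'b', 'a']
'b': index 3 in ['d', 'c', 'e', 'b', 'a'] -> ['b', 'd', 'c', 'e', 'a']


Output: [1, 3, 2, 2, 0, 0, 0, 2, 4, 4, 2, 3]


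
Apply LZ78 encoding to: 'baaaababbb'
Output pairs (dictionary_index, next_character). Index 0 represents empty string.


LZ78 encoding steps:
Dictionary: {0: ''}
Step 1: w='' (idx 0), next='b' -> output (0, 'b'), add 'b' as idx 1
Step 2: w='' (idx 0), next='a' -> output (0, 'a'), add 'a' as idx 2
Step 3: w='a' (idx 2), next='a' -> output (2, 'a'), add 'aa' as idx 3
Step 4: w='a' (idx 2), next='b' -> output (2, 'b'), add 'ab' as idx 4
Step 5: w='ab' (idx 4), next='b' -> output (4, 'b'), add 'abb' as idx 5
Step 6: w='b' (idx 1), end of input -> output (1, '')


Encoded: [(0, 'b'), (0, 'a'), (2, 'a'), (2, 'b'), (4, 'b'), (1, '')]


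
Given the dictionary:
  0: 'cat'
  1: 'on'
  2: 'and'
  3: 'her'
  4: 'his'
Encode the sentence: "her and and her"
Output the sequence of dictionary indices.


Look up each word in the dictionary:
  'her' -> 3
  'and' -> 2
  'and' -> 2
  'her' -> 3

Encoded: [3, 2, 2, 3]


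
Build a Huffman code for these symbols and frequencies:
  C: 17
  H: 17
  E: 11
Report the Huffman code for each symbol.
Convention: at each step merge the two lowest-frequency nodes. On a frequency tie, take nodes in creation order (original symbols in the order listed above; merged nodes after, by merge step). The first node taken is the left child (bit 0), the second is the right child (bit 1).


Huffman tree construction:
Step 1: Merge E(11) + C(17) = 28
Step 2: Merge H(17) + (E+C)(28) = 45
Read each symbol's code off the tree from the root (left child = 0, right child = 1).

Codes:
  C: 11 (length 2)
  H: 0 (length 1)
  E: 10 (length 2)
Average code length: 73/45 = 1.6222 bits/symbol


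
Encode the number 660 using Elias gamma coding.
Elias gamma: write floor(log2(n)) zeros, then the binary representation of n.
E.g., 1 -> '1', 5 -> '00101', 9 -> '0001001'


num_bits = floor(log2(660)) + 1 = 10
leading_zeros = num_bits - 1 = 9
binary(660) = 1010010100

Elias gamma(660) = '000000000' + '1010010100' = 0000000001010010100 (19 bits)


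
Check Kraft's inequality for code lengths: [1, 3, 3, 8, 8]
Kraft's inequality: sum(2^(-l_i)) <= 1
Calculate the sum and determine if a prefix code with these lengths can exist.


Sum = 2^(-1) + 2^(-3) + 2^(-3) + 2^(-8) + 2^(-8)
    = 0.5 + 0.125 + 0.125 + 0.00390625 + 0.00390625
    = 194/256 = 0.7578125
Since 0.7578125 <= 1, Kraft's inequality IS satisfied.
A prefix code with these lengths CAN exist.

Kraft sum = 0.7578125. Satisfied.


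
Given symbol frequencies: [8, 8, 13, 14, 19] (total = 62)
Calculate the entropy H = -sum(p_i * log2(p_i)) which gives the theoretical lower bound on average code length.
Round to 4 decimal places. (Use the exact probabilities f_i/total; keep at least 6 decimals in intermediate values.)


Per-symbol terms -p_i * log2(p_i) with p_i = f_i/62:
  p = 8/62 = 0.129032: log2(p) = -2.954196, -p*log2(p) = 0.381187
  p = 8/62 = 0.129032: log2(p) = -2.954196, -p*log2(p) = 0.381187
  p = 13/62 = 0.209677: log2(p) = -2.253757, -p*log2(p) = 0.472562
  p = 14/62 = 0.225806: log2(p) = -2.146841, -p*log2(p) = 0.484771
  p = 19/62 = 0.306452: log2(p) = -1.706269, -p*log2(p) = 0.522889
H = 0.381187 + 0.381187 + 0.472562 + 0.484771 + 0.522889 = 2.242596

H = 2.2426 bits/symbol


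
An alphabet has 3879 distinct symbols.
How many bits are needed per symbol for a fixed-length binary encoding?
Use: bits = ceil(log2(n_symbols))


log2(3879) = 11.9215
Bracket: 2^11 = 2048 < 3879 <= 2^12 = 4096
So ceil(log2(3879)) = 12

bits = ceil(log2(3879)) = ceil(11.9215) = 12 bits


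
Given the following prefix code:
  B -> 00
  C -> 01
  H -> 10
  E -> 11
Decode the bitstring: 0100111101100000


Decoding step by step:
Bits 01 -> C
Bits 00 -> B
Bits 11 -> E
Bits 11 -> E
Bits 01 -> C
Bits 10 -> H
Bits 00 -> B
Bits 00 -> B


Decoded message: CBEECHBB


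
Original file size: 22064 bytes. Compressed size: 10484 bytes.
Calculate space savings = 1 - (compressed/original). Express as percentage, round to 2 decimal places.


ratio = compressed/original = 10484/22064 = 0.475163
savings = 1 - ratio = 1 - 0.475163 = 0.524837
as a percentage: 0.524837 * 100 = 52.48%

Space savings = 1 - 10484/22064 = 52.48%


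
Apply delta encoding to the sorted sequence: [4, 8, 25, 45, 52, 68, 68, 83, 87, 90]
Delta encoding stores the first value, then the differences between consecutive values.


First value: 4
Deltas:
  8 - 4 = 4
  25 - 8 = 17
  45 - 25 = 20
  52 - 45 = 7
  68 - 52 = 16
  68 - 68 = 0
  83 - 68 = 15
  87 - 83 = 4
  90 - 87 = 3


Delta encoded: [4, 4, 17, 20, 7, 16, 0, 15, 4, 3]


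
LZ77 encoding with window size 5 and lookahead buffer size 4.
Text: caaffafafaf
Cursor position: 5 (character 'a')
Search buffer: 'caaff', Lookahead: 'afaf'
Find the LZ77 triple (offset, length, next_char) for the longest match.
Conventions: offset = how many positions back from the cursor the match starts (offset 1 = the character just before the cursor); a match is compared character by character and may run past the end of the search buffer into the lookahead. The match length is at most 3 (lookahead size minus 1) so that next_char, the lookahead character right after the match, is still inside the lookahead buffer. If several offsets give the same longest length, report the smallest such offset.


Try each offset into the search buffer:
  offset=1 (pos 4, char 'f'): match length 0
  offset=2 (pos 3, char 'f'): match length 0
  offset=3 (pos 2, char 'a'): match length 2
  offset=4 (pos 1, char 'a'): match length 1
  offset=5 (pos 0, char 'c'): match length 0
Longest match has length 2 at offset 3.
next_char = character at position 5 + 2 = 7 -> 'a'

Best match: offset=3, length=2 (matching 'af' starting at position 2)
LZ77 triple: (3, 2, 'a')


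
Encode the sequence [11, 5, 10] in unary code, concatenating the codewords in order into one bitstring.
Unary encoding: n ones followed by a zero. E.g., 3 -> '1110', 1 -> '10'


Encode each number as n ones followed by a terminating 0:
  11 -> 111111111110 (12 bits)
  5 -> 111110 (6 bits)
  10 -> 11111111110 (11 bits)
Total length = 12 + 6 + 11 = 29 bits.

Unary([11, 5, 10]) = 11111111111011111011111111110 (29 bits)


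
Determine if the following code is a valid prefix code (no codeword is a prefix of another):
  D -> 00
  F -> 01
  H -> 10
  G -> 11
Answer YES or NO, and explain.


Checking each pair (does one codeword prefix another?):
  D='00' vs F='01': no prefix
  D='00' vs H='10': no prefix
  D='00' vs G='11': no prefix
  F='01' vs D='00': no prefix
  F='01' vs H='10': no prefix
  F='01' vs G='11': no prefix
  H='10' vs D='00': no prefix
  H='10' vs F='01': no prefix
  H='10' vs G='11': no prefix
  G='11' vs D='00': no prefix
  G='11' vs F='01': no prefix
  G='11' vs H='10': no prefix
No violation found over all pairs.

YES -- this is a valid prefix code. No codeword is a prefix of any other codeword.


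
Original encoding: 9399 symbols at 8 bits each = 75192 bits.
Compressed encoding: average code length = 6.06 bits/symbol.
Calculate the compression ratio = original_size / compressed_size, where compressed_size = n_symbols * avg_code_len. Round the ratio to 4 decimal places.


original_size = n_symbols * orig_bits = 9399 * 8 = 75192 bits
compressed_size = n_symbols * avg_code_len = 9399 * 6.06 = 56957.94 bits
ratio = original_size / compressed_size = 75192 / 56957.94 = 1.3201

Compression ratio = 1.3201


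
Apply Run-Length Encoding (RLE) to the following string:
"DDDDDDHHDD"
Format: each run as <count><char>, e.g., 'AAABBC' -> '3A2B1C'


Scanning runs left to right:
  i=0: run of 'D' x 6 -> '6D'
  i=6: run of 'H' x 2 -> '2H'
  i=8: run of 'D' x 2 -> '2D'

RLE = 6D2H2D


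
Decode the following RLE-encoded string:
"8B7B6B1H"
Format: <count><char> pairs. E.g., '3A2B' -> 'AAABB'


Expanding each <count><char> pair:
  8B -> 'BBBBBBBB'
  7B -> 'BBBBBBB'
  6B -> 'BBBBBB'
  1H -> 'H'

Decoded = BBBBBBBBBBBBBBBBBBBBBH


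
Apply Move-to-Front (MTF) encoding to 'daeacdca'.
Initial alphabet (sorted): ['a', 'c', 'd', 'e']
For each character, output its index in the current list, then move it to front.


MTF encoding:
'd': index 2 in ['a', 'c', 'd', 'e'] -> ['d', 'a', 'c', 'e']
'a': index 1 in ['d', 'a', 'c', 'e'] -> ['a', 'd', 'c', 'e']
'e': index 3 in ['a', 'd', 'c', 'e'] -> ['e', 'a', 'd', 'c']
'a': index 1 in ['e', 'a', 'd', 'c'] -> ['a', 'e', 'd', 'c']
'c': index 3 in ['a', 'e', 'd', 'c'] -> ['c', 'a', 'e', 'd']
'd': index 3 in ['c', 'a', 'e', 'd'] -> ['d', 'c', 'a', 'e']
'c': index 1 in ['d', 'c', 'a', 'e'] -> ['c', 'd', 'a', 'e']
'a': index 2 in ['c', 'd', 'a', 'e'] -> ['a', 'c', 'd', 'e']


Output: [2, 1, 3, 1, 3, 3, 1, 2]


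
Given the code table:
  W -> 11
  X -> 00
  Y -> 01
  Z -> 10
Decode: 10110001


Decoding:
10 -> Z
11 -> W
00 -> X
01 -> Y


Result: ZWXY


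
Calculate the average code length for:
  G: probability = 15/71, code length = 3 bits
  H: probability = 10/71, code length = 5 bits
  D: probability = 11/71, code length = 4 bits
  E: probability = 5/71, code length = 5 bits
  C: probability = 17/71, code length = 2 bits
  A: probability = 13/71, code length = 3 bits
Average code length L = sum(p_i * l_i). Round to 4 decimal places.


Weighted contributions p_i * l_i:
  G: (15/71) * 3 = 45/71
  H: (10/71) * 5 = 50/71
  D: (11/71) * 4 = 44/71
  E: (5/71) * 5 = 25/71
  C: (17/71) * 2 = 34/71
  A: (13/71) * 3 = 39/71
Sum = (45 + 50 + 44 + 25 + 34 + 39)/71 = 237/71

L = 237/71 = 3.3380 bits/symbol


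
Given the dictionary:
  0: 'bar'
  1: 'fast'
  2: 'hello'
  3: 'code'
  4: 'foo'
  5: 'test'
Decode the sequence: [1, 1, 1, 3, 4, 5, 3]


Look up each index in the dictionary:
  1 -> 'fast'
  1 -> 'fast'
  1 -> 'fast'
  3 -> 'code'
  4 -> 'foo'
  5 -> 'test'
  3 -> 'code'

Decoded: "fast fast fast code foo test code"
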